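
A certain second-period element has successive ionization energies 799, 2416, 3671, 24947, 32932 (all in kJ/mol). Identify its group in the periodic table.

Group 13

Look for the largest jump between consecutive ionization energies: IE4/IE3 ≈ 6.8, far larger than any earlier ratio.
That jump marks the point where a core electron is being removed. So the atom has 3 valence electrons.
A main-group element with 3 valence electrons is in group 13.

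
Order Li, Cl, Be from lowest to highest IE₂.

The second ionization energy removes an electron from the +1 ion. For each element: Li⁺ is the bare [He] core; Cl⁺ still has 6 valence electrons; Be⁺ still has 1 valence electron.
Core electrons are held far more tightly than valence electrons, so Li tops the IE_2 order.
Valence configurations: Cl⁺ [Ne]3s²3p⁴, Be⁺ [He]2s¹.
Approximate IE_2 values (kJ/mol): Li 7298, Cl 2298, Be 1757.
So the second ionization energies run Be < Cl < Li.

Be < Cl < Li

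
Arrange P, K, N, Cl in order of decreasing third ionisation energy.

N > K > Cl > P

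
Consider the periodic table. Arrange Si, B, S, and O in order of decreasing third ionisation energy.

After 2 electrons have been removed, what remains? Si²⁺ still has 2 valence electrons; B²⁺ still has 1 valence electron; S²⁺ still has 4 valence electrons; O²⁺ still has 4 valence electrons.
All are still removing valence electrons, so compare the +2 ions as you would atoms: IE_3 generally rises across a period (higher Z_eff) and falls down a group (larger shell), subject to the usual subshell exceptions.
Valence configurations: Si²⁺ [Ne]3s², B²⁺ [He]2s¹, S²⁺ [Ne]3s²3p², O²⁺ [He]2s²2p².
The numbers (kJ/mol): Si 3232, B 3660, S 3357, O 5300.
So the third ionization energies run Si < S < B < O.

O > B > S > Si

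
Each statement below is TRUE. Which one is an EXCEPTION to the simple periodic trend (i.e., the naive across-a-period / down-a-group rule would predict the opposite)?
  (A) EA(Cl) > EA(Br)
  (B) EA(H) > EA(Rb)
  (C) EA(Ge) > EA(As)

(C)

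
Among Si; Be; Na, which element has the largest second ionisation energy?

Na

The second ionization energy removes an electron from the +1 ion. For each element: Si⁺ still has 3 valence electrons; Be⁺ still has 1 valence electron; Na⁺ is the bare [Ne] core.
Pulling an electron out of a noble-gas core costs far more than removing a remaining valence electron, so Na sits at the high end of IE_2.
Valence configurations: Si⁺ [Ne]3s²3p¹, Be⁺ [He]2s¹.
The numbers (kJ/mol): Si 1577, Be 1757, Na 4562.
So the second ionization energies run Si < Be < Na.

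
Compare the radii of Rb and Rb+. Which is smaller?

Forming Rb+ removes 1 electron from Rb. Fewer electrons for the same nuclear charge means less shielding and a higher Z_eff on the remaining electrons, and for main-group metals the entire outer shell is lost.
A cation is smaller than its parent atom: Rb+ < Rb.

Rb+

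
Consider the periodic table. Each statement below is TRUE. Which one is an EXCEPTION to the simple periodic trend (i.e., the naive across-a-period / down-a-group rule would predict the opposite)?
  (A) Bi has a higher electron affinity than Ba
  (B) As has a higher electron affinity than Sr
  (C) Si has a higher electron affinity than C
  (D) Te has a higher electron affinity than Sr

(C)

The general trend: electron affinity increases across a period and decreases down a group.
(A) Bi (period 6, group 15) vs Ba (period 6, group 2): the stated order agrees with the simple trend.
(B) As (period 4, group 15) vs Sr (period 5, group 2): the stated order agrees with the simple trend.
(C) Si (period 3, group 14) vs C (period 2, group 14): the stated order contradicts the simple trend.
(D) Te (period 5, group 16) vs Sr (period 5, group 2): the stated order agrees with the simple trend.
The exception is (C): Si's larger, more diffuse 3p orbitals accept an added electron slightly more readily than C's compact 2p.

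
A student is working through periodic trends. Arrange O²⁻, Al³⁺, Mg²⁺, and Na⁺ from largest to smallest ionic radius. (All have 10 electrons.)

All of these have 10 electrons, so size is governed by nuclear charge alone: the more protons, the stronger the pull on the same electron cloud, and the smaller the ion.
Nuclear charges: Al³⁺ (Z=13), Mg²⁺ (Z=12), Na⁺ (Z=11), O²⁻ (Z=8).
Largest to smallest: O²⁻ > Na⁺ > Mg²⁺ > Al³⁺.

O²⁻ > Na⁺ > Mg²⁺ > Al³⁺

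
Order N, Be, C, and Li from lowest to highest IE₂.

Be < C < N < Li

After 1 electron has been removed, what remains? N⁺ still has 4 valence electrons; Be⁺ still has 1 valence electron; C⁺ still has 3 valence electrons; Li⁺ is the bare [He] core.
Pulling an electron out of a noble-gas core costs far more than removing a remaining valence electron, so Li sits at the high end of IE_2.
Valence configurations: N⁺ [He]2s²2p², Be⁺ [He]2s¹, C⁺ [He]2s²2p¹.
Approximate IE_2 values (kJ/mol): N 2856, Be 1757, C 2353, Li 7298.
Hence IE_2: Be < C < N < Li.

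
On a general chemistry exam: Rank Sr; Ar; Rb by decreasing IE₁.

Ar, Sr, Rb

Ar is in period 3, group 18; Rb is in period 5, group 1; Sr is in period 5, group 2.
Removing the outermost electron gets harder across a period and easier down a group.
Neither a single period nor a single group — weigh both effects.
Sr > Rb: Sr lies to the right of Rb in period 5, so the across-period effect alone puts Sr higher.
Ar > Sr: both effects reinforce here, so Ar is clearly the higher of the two.
Approximate values (kJ/mol): Ar 1521, Rb 403, Sr 550.
So from highest to lowest: Ar > Sr > Rb.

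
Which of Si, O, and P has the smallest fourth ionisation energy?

IE_4 is the cost of taking one more electron from the +3 cation: Si³⁺ still has 1 valence electron; O³⁺ still has 3 valence electrons; P³⁺ still has 2 valence electrons.
All are still removing valence electrons, so compare the +3 ions as you would atoms: IE_4 generally rises across a period (higher Z_eff) and falls down a group (larger shell), subject to the usual subshell exceptions.
Valence configurations: Si³⁺ [Ne]3s¹, O³⁺ [He]2s²2p¹, P³⁺ [Ne]3s².
Approximate IE_4 values (kJ/mol): Si 4356, O 7469, P 4964.
Hence IE_4: Si < P < O.

Si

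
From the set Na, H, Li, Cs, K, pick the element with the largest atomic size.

Cs

H is in period 1, group 1; Li is in period 2, group 1; Na is in period 3, group 1; K is in period 4, group 1; Cs is in period 6, group 1.
Radius decreases left→right (rising Z_eff, same n) and increases top→bottom (higher n).
All are in group 1, so atomic radius increases down the group.
The largest atomic size among these belongs to Cs.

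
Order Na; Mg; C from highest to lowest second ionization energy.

Na, C, Mg

Consider each +1 ion: Na⁺ is the bare [Ne] core; Mg⁺ still has 1 valence electron; C⁺ still has 3 valence electrons.
Breaking into a closed-shell core is much more expensive than removing a leftover valence electron — Na has the largest IE_2 here.
Valence configurations: Mg⁺ [Ne]3s¹, C⁺ [He]2s²2p¹.
The numbers (kJ/mol): Na 4562, Mg 1451, C 2353.
Overall IE_2 order: Mg < C < Na.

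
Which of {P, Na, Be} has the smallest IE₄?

P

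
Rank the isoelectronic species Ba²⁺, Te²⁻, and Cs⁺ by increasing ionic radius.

All of these have 54 electrons, so size is governed by nuclear charge alone: the more protons, the stronger the pull on the same electron cloud, and the smaller the ion.
Nuclear charges: Ba²⁺ (Z=56), Cs⁺ (Z=55), Te²⁻ (Z=52).
Smallest to largest: Ba²⁺ < Cs⁺ < Te²⁻.

Ba²⁺ < Cs⁺ < Te²⁻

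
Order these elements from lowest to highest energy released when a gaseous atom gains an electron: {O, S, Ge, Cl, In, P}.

In < P < Ge < O < S < Cl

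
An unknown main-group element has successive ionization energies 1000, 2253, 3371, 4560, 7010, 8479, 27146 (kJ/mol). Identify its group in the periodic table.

Group 16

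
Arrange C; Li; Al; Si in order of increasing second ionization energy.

Consider each +1 ion: C⁺ still has 3 valence electrons; Li⁺ is the bare [He] core; Al⁺ still has 2 valence electrons; Si⁺ still has 3 valence electrons.
Core electrons are held far more tightly than valence electrons, so Li tops the IE_2 order.
Valence configurations: C⁺ [He]2s²2p¹, Al⁺ [Ne]3s², Si⁺ [Ne]3s²3p¹.
Si⁺ loses a lone 3p electron whereas Al⁺ must break into a filled 3s² pair, so IE_2(Al) > IE_2(Si) even though Si has the higher nuclear charge.
Tabulated IE_2 (kJ/mol): C 2353, Li 7298, Al 1817, Si 1577.
Overall IE_2 order: Si < Al < C < Li.

Si, Al, C, Li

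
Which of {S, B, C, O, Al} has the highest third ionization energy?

O

The third ionization energy removes an electron from the +2 ion. For each element: S²⁺ still has 4 valence electrons; B²⁺ still has 1 valence electron; C²⁺ still has 2 valence electrons; O²⁺ still has 4 valence electrons; Al²⁺ still has 1 valence electron.
All are still removing valence electrons, so compare the +2 ions as you would atoms: IE_3 generally rises across a period (higher Z_eff) and falls down a group (larger shell), subject to the usual subshell exceptions.
Valence configurations: S²⁺ [Ne]3s²3p², B²⁺ [He]2s¹, C²⁺ [He]2s², O²⁺ [He]2s²2p², Al²⁺ [Ne]3s¹.
Approximate IE_3 values (kJ/mol): S 3357, B 3660, C 4620, O 5300, Al 2745.
Hence IE_3: Al < S < B < C < O.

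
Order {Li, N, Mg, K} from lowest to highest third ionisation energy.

K < N < Mg < Li

The third ionization energy removes an electron from the +2 ion. For each element: Li²⁺ is already 1 electron into the core; N²⁺ still has 3 valence electrons; Mg²⁺ is the bare [Ne] core; K²⁺ is already 1 electron into the core.
Usually core removal costs more than valence removal, but here the competition is close: a tightly held n=2 valence electron can cost more to remove than an n=3 core electron, so the actual values have to decide it.
Approximate IE_3 values (kJ/mol): Li 11815, N 4578, Mg 7733, K 4420.
Putting it together, IE_3: K < N < Mg < Li.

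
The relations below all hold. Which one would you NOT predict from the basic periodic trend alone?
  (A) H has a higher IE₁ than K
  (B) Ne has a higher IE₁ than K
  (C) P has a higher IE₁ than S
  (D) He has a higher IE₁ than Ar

(C)

The general trend: IE₁ increases across a period and decreases down a group.
(A) H (period 1, group 1) vs K (period 4, group 1): the stated order agrees with the simple trend.
(B) Ne (period 2, group 18) vs K (period 4, group 1): the stated order agrees with the simple trend.
(C) P (period 3, group 15) vs S (period 3, group 16): the stated order contradicts the simple trend.
(D) He (period 1, group 18) vs Ar (period 3, group 18): the stated order agrees with the simple trend.
The exception is (C): S (3p⁴) ionizes more easily than half-filled P (3p³) because the paired 3p electron in S is pushed out by e⁻–e⁻ repulsion.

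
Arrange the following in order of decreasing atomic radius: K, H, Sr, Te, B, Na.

K > Sr > Na > Te > B > H

H is in period 1, group 1; B is in period 2, group 13; Na is in period 3, group 1; K is in period 4, group 1; Sr is in period 5, group 2; Te is in period 5, group 16.
Atomic radius shrinks across a period as nuclear charge pulls the same shell inward, and grows down a group as new shells are added.
Here both period and group differ, so the two effects have to be weighed against each other.
B > H: period and group pull opposite ways; the down-group shift dominates (85 vs 32 pm).
Te > B: period and group pull opposite ways; the down-group shift dominates (136 vs 85 pm).
Na > Te: the two effects oppose for this pair; the across-period effect wins (155 vs 136 pm).
Sr > Na: period and group pull opposite ways; the down-group shift dominates (185 vs 155 pm).
K > Sr: the two effects oppose for this pair; the across-period effect wins (196 vs 185 pm).
For reference (pm): H 32, B 85, Na 155, K 196, Sr 185, Te 136.
So from largest to smallest: K > Sr > Na > Te > B > H.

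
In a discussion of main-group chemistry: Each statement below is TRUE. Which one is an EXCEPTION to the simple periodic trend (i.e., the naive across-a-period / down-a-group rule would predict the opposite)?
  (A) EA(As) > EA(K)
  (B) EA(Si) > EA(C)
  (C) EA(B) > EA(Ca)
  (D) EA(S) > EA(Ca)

The general trend: electron affinity increases across a period and decreases down a group.
(A) As (period 4, group 15) vs K (period 4, group 1): the stated order agrees with the simple trend.
(B) Si (period 3, group 14) vs C (period 2, group 14): the stated order contradicts the simple trend.
(C) B (period 2, group 13) vs Ca (period 4, group 2): the stated order agrees with the simple trend.
(D) S (period 3, group 16) vs Ca (period 4, group 2): the stated order agrees with the simple trend.
The exception is (B): Si's larger, more diffuse 3p orbitals accept an added electron slightly more readily than C's compact 2p.

(B)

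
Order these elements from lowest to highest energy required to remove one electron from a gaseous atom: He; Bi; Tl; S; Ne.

Tl < Bi < S < Ne < He

He is in period 1, group 18; Ne is in period 2, group 18; S is in period 3, group 16; Tl is in period 6, group 13; Bi is in period 6, group 15.
IE₁ increases left→right with effective nuclear charge and decreases top→bottom as the valence shell moves farther out.
Neither a single period nor a single group — weigh both effects.
Bi > Tl: both are in period 6; the period trend gives Bi the larger value.
S > Bi: relative to Bi, both the across-period and down-group shifts push S's first ionization energy up.
Ne > S: both effects reinforce here, so Ne is clearly the higher of the two.
He > Ne: He sits above Ne in group 18, so the down-group effect alone puts He higher.
For reference (kJ/mol): He 2372, Ne 2081, S 1000, Tl 589, Bi 703.
So from lowest to highest: Tl < Bi < S < Ne < He.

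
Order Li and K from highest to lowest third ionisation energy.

Li, K

IE_3 is the cost of taking one more electron from the +2 cation: Li²⁺ is already 1 electron into the core; K²⁺ is already 1 electron into the core.
All of these are removing an electron from a noble-gas core or deeper; the smaller core (lower principal quantum number) is held far more tightly, and within a period the higher nuclear charge binds the same core more tightly.
Approximate IE_3 values (kJ/mol): Li 11815, K 4420.
Overall IE_3 order: K < Li.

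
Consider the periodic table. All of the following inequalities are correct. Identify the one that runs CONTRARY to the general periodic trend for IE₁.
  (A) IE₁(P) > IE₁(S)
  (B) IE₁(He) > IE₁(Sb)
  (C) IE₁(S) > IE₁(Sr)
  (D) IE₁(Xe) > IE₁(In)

(A)

The general trend: IE₁ increases across a period and decreases down a group.
(A) P (period 3, group 15) vs S (period 3, group 16): the stated order contradicts the simple trend.
(B) He (period 1, group 18) vs Sb (period 5, group 15): the stated order agrees with the simple trend.
(C) S (period 3, group 16) vs Sr (period 5, group 2): the stated order agrees with the simple trend.
(D) Xe (period 5, group 18) vs In (period 5, group 13): the stated order agrees with the simple trend.
The exception is (A): S (3p⁴) ionizes more easily than half-filled P (3p³) because the paired 3p electron in S is pushed out by e⁻–e⁻ repulsion.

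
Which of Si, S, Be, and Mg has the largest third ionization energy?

Be

The third ionization energy removes an electron from the +2 ion. For each element: Si²⁺ still has 2 valence electrons; S²⁺ still has 4 valence electrons; Be²⁺ is the bare [He] core; Mg²⁺ is the bare [Ne] core.
Core electrons are held far more tightly than valence electrons, so Mg and Be top the IE_3 order.
Valence configurations: Si²⁺ [Ne]3s², S²⁺ [Ne]3s²3p².
The numbers (kJ/mol): Si 3232, S 3357, Be 14849, Mg 7733.
Overall IE_3 order: Si < S < Mg < Be.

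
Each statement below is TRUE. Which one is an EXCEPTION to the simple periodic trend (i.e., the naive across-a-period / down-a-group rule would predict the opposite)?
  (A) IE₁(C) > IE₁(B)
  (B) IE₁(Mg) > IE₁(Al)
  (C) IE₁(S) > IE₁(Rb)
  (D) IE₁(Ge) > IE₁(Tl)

The general trend: first ionisation energy increases across a period and decreases down a group.
(A) C (period 2, group 14) vs B (period 2, group 13): the stated order agrees with the simple trend.
(B) Mg (period 3, group 2) vs Al (period 3, group 13): the stated order contradicts the simple trend.
(C) S (period 3, group 16) vs Rb (period 5, group 1): the stated order agrees with the simple trend.
(D) Ge (period 4, group 14) vs Tl (period 6, group 13): the stated order agrees with the simple trend.
The exception is (B): Al's single 3p electron is easier to remove than one from Mg's filled 3s².

(B)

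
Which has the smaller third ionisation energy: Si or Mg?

IE_3 is the cost of taking one more electron from the +2 cation: Si²⁺ still has 2 valence electrons; Mg²⁺ is the bare [Ne] core.
Core electrons are held far more tightly than valence electrons, so Mg tops the IE_3 order.
Tabulated IE_3 (kJ/mol): Si 3232, Mg 7733.
Hence IE_3: Si < Mg.

Si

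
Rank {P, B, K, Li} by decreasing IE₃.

Li > K > B > P

After 2 electrons have been removed, what remains? P²⁺ still has 3 valence electrons; B²⁺ still has 1 valence electron; K²⁺ is already 1 electron into the core; Li²⁺ is already 1 electron into the core.
Breaking into a closed-shell core is much more expensive than removing a leftover valence electron — K and Li have the largest IE_3 here.
Valence configurations: P²⁺ [Ne]3s²3p¹, B²⁺ [He]2s¹.
The numbers (kJ/mol): P 2914, B 3660, K 4420, Li 11815.
So the third ionization energies run P < B < K < Li.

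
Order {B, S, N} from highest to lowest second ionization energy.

The second ionization energy removes an electron from the +1 ion. For each element: B⁺ still has 2 valence electrons; S⁺ still has 5 valence electrons; N⁺ still has 4 valence electrons.
All are still removing valence electrons, so compare the +1 ions as you would atoms: IE_2 generally rises across a period (higher Z_eff) and falls down a group (larger shell), subject to the usual subshell exceptions.
Valence configurations: B⁺ [He]2s², S⁺ [Ne]3s²3p³, N⁺ [He]2s²2p².
The numbers (kJ/mol): B 2427, S 2252, N 2856.
Putting it together, IE_2: S < B < N.

N, B, S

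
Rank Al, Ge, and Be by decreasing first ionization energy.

Across a period the outer electron is held more tightly (higher IE₁); down a group it sits in a higher shell, more shielded, and comes off more easily.
These sit on a diagonal, where the across-period and down-group effects partly cancel.
Ge > Al: period and group pull opposite ways; the across-period shift dominates (762 vs 578 kJ/mol).
Be > Ge: the two effects oppose for this pair; the down-group effect wins (900 vs 762 kJ/mol).
Tabulated first ionization energy (kJ/mol): Be 900, Al 578, Ge 762.
So from highest to lowest: Be > Ge > Al.

Be > Ge > Al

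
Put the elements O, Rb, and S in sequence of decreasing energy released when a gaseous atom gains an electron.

S > O > Rb

O is in period 2, group 16; S is in period 3, group 16; Rb is in period 5, group 1.
Adding an electron releases more energy for atoms nearer the top right (short of the noble gases).
Here both period and group differ, so the two effects have to be weighed against each other.
O > Rb: both effects reinforce here, so O is clearly the higher of the two.
S > O: this pair runs against the simple trend — see the exception note.
Note the exception: S has a higher electron affinity than O, contrary to the simple trend — the compact 2p subshell of O repels the added electron more than S's larger 3p does.
Tabulated electron affinity (kJ/mol): O 141, S 200, Rb 47.
So from highest to lowest: S > O > Rb.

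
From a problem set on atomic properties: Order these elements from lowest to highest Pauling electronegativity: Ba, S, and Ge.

Atoms toward the upper right of the periodic table pull bonding electrons most strongly.
Neither a single period nor a single group — weigh both effects.
Ge > Ba: both effects reinforce here, so Ge is clearly the higher of the two.
S > Ge: relative to Ge, both the across-period and down-group shifts push S's electronegativity up.
Tabulated electronegativity (Pauling): S 2.58, Ge 2.01, Ba 0.89.
So from lowest to highest: Ba < Ge < S.

Ba, Ge, S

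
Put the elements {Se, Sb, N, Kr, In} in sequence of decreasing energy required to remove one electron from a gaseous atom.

N is in period 2, group 15; Se is in period 4, group 16; Kr is in period 4, group 18; In is in period 5, group 13; Sb is in period 5, group 15.
IE₁ increases left→right with effective nuclear charge and decreases top→bottom as the valence shell moves farther out.
Here both period and group differ, so the two effects have to be weighed against each other.
Sb > In: both are in period 5; the period trend gives Sb the larger value.
Se > Sb: both effects reinforce here, so Se is clearly the higher of the two.
Kr > Se: both are in period 4; the period trend gives Kr the larger value.
N > Kr: period and group pull opposite ways; the down-group shift dominates (1402 vs 1351 kJ/mol).
Approximate values (kJ/mol): N 1402, Se 941, Kr 1351, In 558, Sb 831.
So from highest to lowest: N > Kr > Se > Sb > In.

N, Kr, Se, Sb, In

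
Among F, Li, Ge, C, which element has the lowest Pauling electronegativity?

Smaller atoms with higher effective nuclear charge are more electronegative.
Neither a single period nor a single group — weigh both effects.
Ge > Li: the two effects oppose for this pair; the across-period effect wins (2.01 vs 0.98).
C > Ge: they share group 14; the group trend gives C the larger value.
F > C: F lies to the right of C in period 2, so the across-period effect alone puts F higher.
Tabulated electronegativity (Pauling): Li 0.98, C 2.55, F 3.98, Ge 2.01.
The lowest Pauling electronegativity among these belongs to Li.

Li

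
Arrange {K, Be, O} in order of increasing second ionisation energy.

Consider each +1 ion: K⁺ is the bare [Ar] core; Be⁺ still has 1 valence electron; O⁺ still has 5 valence electrons.
Usually core removal costs more than valence removal, but here the competition is close: a tightly held n=2 valence electron can cost more to remove than an n=3 core electron, so the actual values have to decide it.
Valence configurations: Be⁺ [He]2s¹, O⁺ [He]2s²2p³.
Approximate IE_2 values (kJ/mol): K 3052, Be 1757, O 3388.
Putting it together, IE_2: Be < K < O.

Be < K < O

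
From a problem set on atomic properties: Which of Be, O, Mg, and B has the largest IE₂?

O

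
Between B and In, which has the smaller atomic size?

B is in period 2, group 13; In is in period 5, group 13.
Moving right in a period, electrons are added to the same shell under a stronger nuclear pull, so atoms get smaller; moving down, a new shell is opened and atoms get larger.
All are in group 13, so atomic radius increases down the group.
So B has the smaller atomic size (B < In).

B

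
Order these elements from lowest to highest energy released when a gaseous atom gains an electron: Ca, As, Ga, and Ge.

Ca < Ga < As < Ge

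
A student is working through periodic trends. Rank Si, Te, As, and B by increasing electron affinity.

B < As < Si < Te

B is in period 2, group 13; Si is in period 3, group 14; As is in period 4, group 15; Te is in period 5, group 16.
Electron affinity generally becomes more exothermic across a period toward the halogens and less exothermic down a group.
These sit on a diagonal, where the across-period and down-group effects partly cancel.
As > B: period and group pull opposite ways; the across-period shift dominates (78 vs 27 kJ/mol).
Si > As: the two effects oppose for this pair; the down-group effect wins (134 vs 78 kJ/mol).
Te > Si: period and group pull opposite ways; the across-period shift dominates (190 vs 134 kJ/mol).
Approximate values (kJ/mol): B 27, Si 134, As 78, Te 190.
So from lowest to highest: B < As < Si < Te.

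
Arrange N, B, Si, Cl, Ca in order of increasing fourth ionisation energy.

The fourth ionization energy removes an electron from the +3 ion. For each element: N³⁺ still has 2 valence electrons; B³⁺ is the bare [He] core; Si³⁺ still has 1 valence electron; Cl³⁺ still has 4 valence electrons; Ca³⁺ is already 1 electron into the core.
Usually core removal costs more than valence removal, but here the competition is close: a tightly held n=2 valence electron can cost more to remove than an n=3 core electron, so the actual values have to decide it.
Valence configurations: N³⁺ [He]2s², Si³⁺ [Ne]3s¹, Cl³⁺ [Ne]3s²3p².
Approximate IE_4 values (kJ/mol): N 7475, B 25026, Si 4356, Cl 5159, Ca 6491.
Putting it together, IE_4: Si < Cl < Ca < N < B.

Si < Cl < Ca < N < B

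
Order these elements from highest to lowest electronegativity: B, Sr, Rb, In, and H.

H > B > In > Sr > Rb

H is in period 1, group 1; B is in period 2, group 13; Rb is in period 5, group 1; Sr is in period 5, group 2; In is in period 5, group 13.
Electronegativity increases across a period and decreases down a group, tracking effective nuclear charge and atomic size.
Here both period and group differ, so the two effects have to be weighed against each other.
Sr > Rb: Sr lies to the right of Rb in period 5, so the across-period effect alone puts Sr higher.
In > Sr: both are in period 5; the period trend gives In the larger value.
B > In: they share group 13; the group trend gives B the larger value.
H > B: period and group pull opposite ways; the down-group shift dominates (2.20 vs 2.04).
Tabulated electronegativity (Pauling): H 2.20, B 2.04, Rb 0.82, Sr 0.95, In 1.78.
So from highest to lowest: H > B > In > Sr > Rb.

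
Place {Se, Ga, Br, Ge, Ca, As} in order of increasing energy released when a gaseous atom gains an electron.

Ca is in period 4, group 2; Ga is in period 4, group 13; Ge is in period 4, group 14; As is in period 4, group 15; Se is in period 4, group 16; Br is in period 4, group 17.
Adding an electron releases more energy for atoms nearer the top right (short of the noble gases).
All lie in period 4; the across-period trend (electron affinity increases left to right) applies, with the exception below.
Note the exception: Ge has a higher electron affinity than As, contrary to the simple trend — adding an electron to As's half-filled 4p³ is unfavourable, so Ge (4p²) has the more exothermic EA.
Approximate values (kJ/mol): Ca 2, Ga 29, Ge 119, As 78, Se 195, Br 325.
So from lowest to highest: Ca < Ga < As < Ge < Se < Br.

Ca < Ga < As < Ge < Se < Br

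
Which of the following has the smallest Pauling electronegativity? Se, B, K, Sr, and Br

K

Electronegativity increases across a period and decreases down a group, tracking effective nuclear charge and atomic size.
These span different periods and groups, so the two trends combine.
Sr > K: the two effects oppose for this pair; the across-period effect wins (0.95 vs 0.82).
B > Sr: both effects reinforce here, so B is clearly the higher of the two.
Se > B: period and group pull opposite ways; the across-period shift dominates (2.55 vs 2.04).
Br > Se: both are in period 4; the period trend gives Br the larger value.
Tabulated electronegativity (Pauling): B 2.04, K 0.82, Se 2.55, Br 2.96, Sr 0.95.
The smallest Pauling electronegativity among these belongs to K.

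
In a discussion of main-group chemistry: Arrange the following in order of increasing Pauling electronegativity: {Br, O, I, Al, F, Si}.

Al < Si < I < Br < O < F

O is in period 2, group 16; F is in period 2, group 17; Al is in period 3, group 13; Si is in period 3, group 14; Br is in period 4, group 17; I is in period 5, group 17.
Electronegativity increases across a period and decreases down a group, tracking effective nuclear charge and atomic size.
Neither a single period nor a single group — weigh both effects.
Si > Al: both are in period 3; the period trend gives Si the larger value.
I > Si: period and group pull opposite ways; the across-period shift dominates (2.66 vs 1.90).
Br > I: they share group 17; the group trend gives Br the larger value.
O > Br: the two effects oppose for this pair; the down-group effect wins (3.44 vs 2.96).
F > O: F lies to the right of O in period 2, so the across-period effect alone puts F higher.
Approximate values (Pauling): O 3.44, F 3.98, Al 1.61, Si 1.90, Br 2.96, I 2.66.
So from lowest to highest: Al < Si < I < Br < O < F.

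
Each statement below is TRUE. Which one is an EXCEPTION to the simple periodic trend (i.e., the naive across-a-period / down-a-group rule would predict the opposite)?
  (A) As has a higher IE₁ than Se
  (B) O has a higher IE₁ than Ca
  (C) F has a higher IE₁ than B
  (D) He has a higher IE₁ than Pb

The general trend: IE₁ increases across a period and decreases down a group.
(A) As (period 4, group 15) vs Se (period 4, group 16): the stated order contradicts the simple trend.
(B) O (period 2, group 16) vs Ca (period 4, group 2): the stated order agrees with the simple trend.
(C) F (period 2, group 17) vs B (period 2, group 13): the stated order agrees with the simple trend.
(D) He (period 1, group 18) vs Pb (period 6, group 14): the stated order agrees with the simple trend.
The exception is (A): Se (4p⁴) ionizes more easily than half-filled As (4p³).

(A)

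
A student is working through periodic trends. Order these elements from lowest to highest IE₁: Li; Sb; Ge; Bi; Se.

IE₁ increases left→right with effective nuclear charge and decreases top→bottom as the valence shell moves farther out.
Neither a single period nor a single group — weigh both effects.
Bi > Li: the two effects oppose for this pair; the across-period effect wins (703 vs 520 kJ/mol).
Ge > Bi: the two effects oppose for this pair; the down-group effect wins (762 vs 703 kJ/mol).
Sb > Ge: the two effects oppose for this pair; the across-period effect wins (831 vs 762 kJ/mol).
Se > Sb: relative to Sb, both the across-period and down-group shifts push Se's first ionization energy up.
Approximate values (kJ/mol): Li 520, Ge 762, Se 941, Sb 831, Bi 703.
So from lowest to highest: Li < Bi < Ge < Sb < Se.

Li < Bi < Ge < Sb < Se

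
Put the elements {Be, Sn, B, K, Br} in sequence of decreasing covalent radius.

K, Sn, Br, Be, B

Be is in period 2, group 2; B is in period 2, group 13; K is in period 4, group 1; Br is in period 4, group 17; Sn is in period 5, group 14.
Atomic radius shrinks across a period as nuclear charge pulls the same shell inward, and grows down a group as new shells are added.
Neither a single period nor a single group — weigh both effects.
Be > B: Be lies to the left of B in period 2, so the across-period effect alone puts Be larger.
Br > Be: the two effects oppose for this pair; the down-group effect wins (114 vs 102 pm).
Sn > Br: both effects reinforce here, so Sn is clearly the larger of the two.
K > Sn: the two effects oppose for this pair; the across-period effect wins (196 vs 140 pm).
Tabulated atomic radius (pm): Be 102, B 85, K 196, Br 114, Sn 140.
So from largest to smallest: K > Sn > Br > Be > B.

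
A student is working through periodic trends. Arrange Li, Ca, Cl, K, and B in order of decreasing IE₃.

Li > Ca > K > Cl > B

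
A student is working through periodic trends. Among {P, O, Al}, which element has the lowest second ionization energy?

IE_2 is the cost of taking one more electron from the +1 cation: P⁺ still has 4 valence electrons; O⁺ still has 5 valence electrons; Al⁺ still has 2 valence electrons.
All are still removing valence electrons, so compare the +1 ions as you would atoms: IE_2 generally rises across a period (higher Z_eff) and falls down a group (larger shell), subject to the usual subshell exceptions.
Valence configurations: P⁺ [Ne]3s²3p², O⁺ [He]2s²2p³, Al⁺ [Ne]3s².
Tabulated IE_2 (kJ/mol): P 1907, O 3388, Al 1817.
Putting it together, IE_2: Al < P < O.

Al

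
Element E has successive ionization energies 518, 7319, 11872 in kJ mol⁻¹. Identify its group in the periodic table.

Group 1

Look for the largest jump between consecutive ionization energies: IE2/IE1 ≈ 14.1, far larger than any earlier ratio.
That jump marks the point where a core electron is being removed. So the atom has 1 valence electron.
A main-group element with 1 valence electron is in group 1.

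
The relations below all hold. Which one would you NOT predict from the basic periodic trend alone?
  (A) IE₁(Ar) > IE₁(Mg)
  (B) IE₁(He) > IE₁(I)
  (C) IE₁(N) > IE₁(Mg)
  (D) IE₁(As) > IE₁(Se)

(D)

The general trend: first ionisation energy increases across a period and decreases down a group.
(A) Ar (period 3, group 18) vs Mg (period 3, group 2): the stated order agrees with the simple trend.
(B) He (period 1, group 18) vs I (period 5, group 17): the stated order agrees with the simple trend.
(C) N (period 2, group 15) vs Mg (period 3, group 2): the stated order agrees with the simple trend.
(D) As (period 4, group 15) vs Se (period 4, group 16): the stated order contradicts the simple trend.
The exception is (D): Se (4p⁴) ionizes more easily than half-filled As (4p³).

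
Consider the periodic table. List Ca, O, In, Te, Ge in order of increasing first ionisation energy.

In < Ca < Ge < Te < O

O is in period 2, group 16; Ca is in period 4, group 2; Ge is in period 4, group 14; In is in period 5, group 13; Te is in period 5, group 16.
IE₁ increases left→right with effective nuclear charge and decreases top→bottom as the valence shell moves farther out.
These span different periods and groups, so the two trends combine.
Ca > In: the two effects oppose for this pair; the down-group effect wins (590 vs 558 kJ/mol).
Ge > Ca: Ge lies to the right of Ca in period 4, so the across-period effect alone puts Ge higher.
Te > Ge: the two effects oppose for this pair; the across-period effect wins (869 vs 762 kJ/mol).
O > Te: O sits above Te in group 16, so the down-group effect alone puts O higher.
Tabulated first ionization energy (kJ/mol): O 1314, Ca 590, Ge 762, In 558, Te 869.
So from lowest to highest: In < Ca < Ge < Te < O.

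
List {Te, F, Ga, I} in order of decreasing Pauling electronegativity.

F > I > Te > Ga

EN rises left→right (higher Z_eff, smaller atoms) and falls top→bottom (larger, more shielded atoms).
Neither a single period nor a single group — weigh both effects.
Te > Ga: the two effects oppose for this pair; the across-period effect wins (2.10 vs 1.81).
I > Te: both are in period 5; the period trend gives I the larger value.
F > I: they share group 17; the group trend gives F the larger value.
Tabulated electronegativity (Pauling): F 3.98, Ga 1.81, Te 2.10, I 2.66.
So from highest to lowest: F > I > Te > Ga.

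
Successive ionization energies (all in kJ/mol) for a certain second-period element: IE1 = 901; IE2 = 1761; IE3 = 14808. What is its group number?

Group 2

Look for the largest jump between consecutive ionization energies: IE3/IE2 ≈ 8.4, far larger than any earlier ratio.
That jump marks the point where a core electron is being removed. So the atom has 2 valence electrons.
A main-group element with 2 valence electrons is in group 2.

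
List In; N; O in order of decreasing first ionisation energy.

N > O > In

IE₁ increases left→right with effective nuclear charge and decreases top→bottom as the valence shell moves farther out.
These span different periods and groups, so the two trends combine.
O > In: both effects reinforce here, so O is clearly the higher of the two.
N > O: this pair runs against the simple trend — see the exception note.
Note the exception: N has a higher first ionization energy than O, contrary to the simple trend — pairing an electron in O's 2p⁴ costs repulsion energy, so O ionizes more easily than half-filled N (2p³).
Tabulated first ionization energy (kJ/mol): N 1402, O 1314, In 558.
So from highest to lowest: N > O > In.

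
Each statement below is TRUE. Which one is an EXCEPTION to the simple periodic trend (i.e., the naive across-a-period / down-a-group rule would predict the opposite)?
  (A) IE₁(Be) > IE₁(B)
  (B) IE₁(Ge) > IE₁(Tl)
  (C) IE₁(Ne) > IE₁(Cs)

(A)

The general trend: first ionization energy increases across a period and decreases down a group.
(A) Be (period 2, group 2) vs B (period 2, group 13): the stated order contradicts the simple trend.
(B) Ge (period 4, group 14) vs Tl (period 6, group 13): the stated order agrees with the simple trend.
(C) Ne (period 2, group 18) vs Cs (period 6, group 1): the stated order agrees with the simple trend.
The exception is (A): removing B's lone 2p electron is easier than breaking Be's filled 2s².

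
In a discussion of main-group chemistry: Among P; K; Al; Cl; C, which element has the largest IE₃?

After 2 electrons have been removed, what remains? P²⁺ still has 3 valence electrons; K²⁺ is already 1 electron into the core; Al²⁺ still has 1 valence electron; Cl²⁺ still has 5 valence electrons; C²⁺ still has 2 valence electrons.
Usually core removal costs more than valence removal, but here the competition is close: a tightly held n=2 valence electron can cost more to remove than an n=3 core electron, so the actual values have to decide it.
Valence configurations: P²⁺ [Ne]3s²3p¹, Al²⁺ [Ne]3s¹, Cl²⁺ [Ne]3s²3p³, C²⁺ [He]2s².
Tabulated IE_3 (kJ/mol): P 2914, K 4420, Al 2745, Cl 3822, C 4620.
So the third ionization energies run Al < P < Cl < K < C.

C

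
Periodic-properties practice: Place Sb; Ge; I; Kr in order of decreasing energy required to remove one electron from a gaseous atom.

Removing the outermost electron gets harder across a period and easier down a group.
Neither a single period nor a single group — weigh both effects.
Sb > Ge: the two effects oppose for this pair; the across-period effect wins (831 vs 762 kJ/mol).
I > Sb: I lies to the right of Sb in period 5, so the across-period effect alone puts I higher.
Kr > I: relative to I, both the across-period and down-group shifts push Kr's first ionization energy up.
Approximate values (kJ/mol): Ge 762, Kr 1351, Sb 831, I 1008.
So from highest to lowest: Kr > I > Sb > Ge.

Kr > I > Sb > Ge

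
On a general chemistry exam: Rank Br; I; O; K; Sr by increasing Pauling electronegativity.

K, Sr, I, Br, O

O is in period 2, group 16; K is in period 4, group 1; Br is in period 4, group 17; Sr is in period 5, group 2; I is in period 5, group 17.
EN rises left→right (higher Z_eff, smaller atoms) and falls top→bottom (larger, more shielded atoms).
These span different periods and groups, so the two trends combine.
Sr > K: period and group pull opposite ways; the across-period shift dominates (0.95 vs 0.82).
I > Sr: both are in period 5; the period trend gives I the larger value.
Br > I: they share group 17; the group trend gives Br the larger value.
O > Br: period and group pull opposite ways; the down-group shift dominates (3.44 vs 2.96).
Approximate values (Pauling): O 3.44, K 0.82, Br 2.96, Sr 0.95, I 2.66.
So from lowest to highest: K < Sr < I < Br < O.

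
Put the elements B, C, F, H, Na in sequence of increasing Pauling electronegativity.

EN rises left→right (higher Z_eff, smaller atoms) and falls top→bottom (larger, more shielded atoms).
Here both period and group differ, so the two effects have to be weighed against each other.
B > Na: both effects reinforce here, so B is clearly the higher of the two.
H > B: the two effects oppose for this pair; the down-group effect wins (2.20 vs 2.04).
C > H: the two effects oppose for this pair; the across-period effect wins (2.55 vs 2.20).
F > C: F lies to the right of C in period 2, so the across-period effect alone puts F higher.
Approximate values (Pauling): H 2.20, B 2.04, C 2.55, F 3.98, Na 0.93.
So from lowest to highest: Na < B < H < C < F.

Na < B < H < C < F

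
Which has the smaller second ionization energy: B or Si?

Si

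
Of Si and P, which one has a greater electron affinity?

Si

Si is in period 3, group 14; P is in period 3, group 15.
Adding an electron releases more energy for atoms nearer the top right (short of the noble gases).
All lie in period 3; the across-period trend (electron affinity increases left to right) applies, with the exception below.
Note the exception: Si has a higher electron affinity than P, contrary to the simple trend — adding an electron to P's half-filled 3p³ is unfavourable, so Si (3p²) has the more exothermic EA.
Tabulated electron affinity (kJ/mol): Si 134, P 72.
So Si has the greater electron affinity (Si > P).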